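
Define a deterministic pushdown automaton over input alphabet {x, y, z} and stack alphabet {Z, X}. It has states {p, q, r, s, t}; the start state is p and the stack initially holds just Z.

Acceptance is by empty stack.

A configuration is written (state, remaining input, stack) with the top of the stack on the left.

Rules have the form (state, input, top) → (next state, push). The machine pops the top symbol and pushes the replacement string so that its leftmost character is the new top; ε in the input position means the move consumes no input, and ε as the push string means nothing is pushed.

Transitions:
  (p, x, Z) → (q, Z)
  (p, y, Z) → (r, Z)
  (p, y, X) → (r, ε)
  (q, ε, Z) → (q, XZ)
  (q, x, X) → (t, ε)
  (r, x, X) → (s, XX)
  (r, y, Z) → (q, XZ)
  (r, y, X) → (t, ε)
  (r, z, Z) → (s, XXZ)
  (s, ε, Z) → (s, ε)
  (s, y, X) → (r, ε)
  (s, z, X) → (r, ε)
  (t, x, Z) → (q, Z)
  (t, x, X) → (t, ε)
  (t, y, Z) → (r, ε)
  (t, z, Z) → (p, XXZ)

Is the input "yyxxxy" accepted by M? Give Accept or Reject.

(p, yyxxxy, Z) ⊢ (r, yxxxy, Z) ⊢ (q, xxxy, XZ) ⊢ (t, xxy, Z) ⊢ (q, xy, Z) ⊢ (q, xy, XZ) ⊢ (t, y, Z) ⊢ (r, ε, ε)
All input consumed and the stack is empty.

Accept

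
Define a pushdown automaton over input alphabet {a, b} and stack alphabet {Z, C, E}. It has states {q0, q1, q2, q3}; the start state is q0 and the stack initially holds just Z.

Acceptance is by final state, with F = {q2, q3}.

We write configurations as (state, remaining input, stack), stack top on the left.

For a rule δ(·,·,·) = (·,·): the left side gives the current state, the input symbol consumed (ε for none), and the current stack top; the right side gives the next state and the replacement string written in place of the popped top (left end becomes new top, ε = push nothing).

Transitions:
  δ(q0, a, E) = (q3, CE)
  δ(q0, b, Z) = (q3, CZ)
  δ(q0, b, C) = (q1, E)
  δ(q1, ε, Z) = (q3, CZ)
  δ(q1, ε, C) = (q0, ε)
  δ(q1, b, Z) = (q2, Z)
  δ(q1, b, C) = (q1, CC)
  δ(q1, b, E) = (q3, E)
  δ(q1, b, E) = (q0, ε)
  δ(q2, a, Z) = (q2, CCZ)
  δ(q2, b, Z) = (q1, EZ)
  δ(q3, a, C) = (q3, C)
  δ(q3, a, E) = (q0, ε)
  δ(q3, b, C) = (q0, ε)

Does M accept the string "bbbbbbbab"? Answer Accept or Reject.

Reject

No computation consumes all input and reaches a final state.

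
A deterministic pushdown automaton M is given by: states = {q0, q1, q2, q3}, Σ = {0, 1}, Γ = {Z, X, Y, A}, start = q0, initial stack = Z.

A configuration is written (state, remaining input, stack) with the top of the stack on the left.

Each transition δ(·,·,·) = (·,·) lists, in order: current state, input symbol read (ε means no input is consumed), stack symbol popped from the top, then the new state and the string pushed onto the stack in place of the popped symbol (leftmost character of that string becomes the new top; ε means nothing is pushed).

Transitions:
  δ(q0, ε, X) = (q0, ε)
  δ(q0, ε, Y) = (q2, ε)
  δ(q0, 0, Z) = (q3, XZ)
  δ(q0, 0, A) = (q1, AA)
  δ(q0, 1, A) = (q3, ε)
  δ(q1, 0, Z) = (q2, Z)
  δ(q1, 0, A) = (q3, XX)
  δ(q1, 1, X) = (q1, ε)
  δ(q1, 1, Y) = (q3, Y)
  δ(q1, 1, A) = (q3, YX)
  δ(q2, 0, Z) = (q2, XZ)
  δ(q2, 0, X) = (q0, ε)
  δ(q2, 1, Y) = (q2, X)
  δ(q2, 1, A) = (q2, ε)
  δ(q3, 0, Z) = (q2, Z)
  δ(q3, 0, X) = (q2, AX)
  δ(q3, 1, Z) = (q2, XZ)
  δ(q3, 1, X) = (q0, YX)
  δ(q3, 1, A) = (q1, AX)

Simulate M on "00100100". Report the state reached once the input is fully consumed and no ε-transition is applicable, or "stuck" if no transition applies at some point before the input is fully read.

(q0, 00100100, Z) ⊢ (q3, 0100100, XZ) ⊢ (q2, 100100, AXZ) ⊢ (q2, 00100, XZ) ⊢ (q0, 0100, Z) ⊢ (q3, 100, XZ) ⊢ (q0, 00, YXZ) ⊢ (q2, 00, XZ) ⊢ (q0, 0, Z) ⊢ (q3, ε, XZ)
All input consumed; M is in state q3.

q3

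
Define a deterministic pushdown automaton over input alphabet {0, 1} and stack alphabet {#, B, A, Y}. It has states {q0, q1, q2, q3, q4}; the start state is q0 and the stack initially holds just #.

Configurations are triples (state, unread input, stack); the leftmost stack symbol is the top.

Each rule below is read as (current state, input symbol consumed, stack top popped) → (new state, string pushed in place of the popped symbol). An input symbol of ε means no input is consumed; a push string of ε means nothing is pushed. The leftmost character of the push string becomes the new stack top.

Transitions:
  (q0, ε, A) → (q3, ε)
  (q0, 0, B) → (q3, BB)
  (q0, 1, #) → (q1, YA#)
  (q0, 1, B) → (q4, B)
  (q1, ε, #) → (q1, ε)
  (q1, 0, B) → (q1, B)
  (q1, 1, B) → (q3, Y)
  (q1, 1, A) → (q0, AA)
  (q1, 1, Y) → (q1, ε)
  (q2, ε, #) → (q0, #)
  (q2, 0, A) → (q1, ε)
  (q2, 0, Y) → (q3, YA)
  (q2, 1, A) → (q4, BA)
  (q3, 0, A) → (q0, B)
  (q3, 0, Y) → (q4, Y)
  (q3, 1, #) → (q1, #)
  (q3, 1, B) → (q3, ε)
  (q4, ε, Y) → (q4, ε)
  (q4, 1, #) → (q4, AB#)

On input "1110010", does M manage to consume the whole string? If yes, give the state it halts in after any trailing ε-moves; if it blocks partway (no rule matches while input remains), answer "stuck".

(q0, 1110010, #)
  read 1, top #: go to q1, push YA# → (q1, 110010, YA#)
  read 1, top Y: go to q1, push ε → (q1, 10010, A#)
  read 1, top A: go to q0, push AA → (q0, 0010, AA#)
  ε-move, top A: go to q3, push ε → (q3, 0010, A#)
  read 0, top A: go to q0, push B → (q0, 010, B#)
  read 0, top B: go to q3, push BB → (q3, 10, BB#)
  read 1, top B: go to q3, push ε → (q3, 0, B#)
No transition for (q3, 0, top B); M blocks with input 0 remaining.

stuck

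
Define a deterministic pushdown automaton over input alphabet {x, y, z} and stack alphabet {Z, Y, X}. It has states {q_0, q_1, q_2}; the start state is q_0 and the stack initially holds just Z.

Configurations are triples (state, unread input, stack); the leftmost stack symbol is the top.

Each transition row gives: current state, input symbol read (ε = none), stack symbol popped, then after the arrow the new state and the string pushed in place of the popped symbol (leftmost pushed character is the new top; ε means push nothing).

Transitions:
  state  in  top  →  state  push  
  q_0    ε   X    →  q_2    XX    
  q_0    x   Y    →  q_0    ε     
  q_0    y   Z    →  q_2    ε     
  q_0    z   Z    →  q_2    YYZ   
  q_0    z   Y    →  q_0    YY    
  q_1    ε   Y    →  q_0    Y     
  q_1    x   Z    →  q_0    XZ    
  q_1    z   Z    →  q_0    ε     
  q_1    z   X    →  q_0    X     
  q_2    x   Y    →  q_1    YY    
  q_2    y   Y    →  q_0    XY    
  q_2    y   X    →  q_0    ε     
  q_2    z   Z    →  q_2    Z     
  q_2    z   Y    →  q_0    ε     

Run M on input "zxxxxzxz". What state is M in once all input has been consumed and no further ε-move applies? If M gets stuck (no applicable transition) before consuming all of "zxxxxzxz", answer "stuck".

q_0

(q_0, zxxxxzxz, Z)
  read z, top Z: go to q_2, push YYZ → (q_2, xxxxzxz, YYZ)
  read x, top Y: go to q_1, push YY → (q_1, xxxzxz, YYYZ)
  ε-move, top Y: go to q_0, push Y → (q_0, xxxzxz, YYYZ)
  read x, top Y: go to q_0, push ε → (q_0, xxzxz, YYZ)
  read x, top Y: go to q_0, push ε → (q_0, xzxz, YZ)
  read x, top Y: go to q_0, push ε → (q_0, zxz, Z)
  read z, top Z: go to q_2, push YYZ → (q_2, xz, YYZ)
  read x, top Y: go to q_1, push YY → (q_1, z, YYYZ)
  ε-move, top Y: go to q_0, push Y → (q_0, z, YYYZ)
  read z, top Y: go to q_0, push YY → (q_0, ε, YYYYZ)
All input consumed; M is in state q_0.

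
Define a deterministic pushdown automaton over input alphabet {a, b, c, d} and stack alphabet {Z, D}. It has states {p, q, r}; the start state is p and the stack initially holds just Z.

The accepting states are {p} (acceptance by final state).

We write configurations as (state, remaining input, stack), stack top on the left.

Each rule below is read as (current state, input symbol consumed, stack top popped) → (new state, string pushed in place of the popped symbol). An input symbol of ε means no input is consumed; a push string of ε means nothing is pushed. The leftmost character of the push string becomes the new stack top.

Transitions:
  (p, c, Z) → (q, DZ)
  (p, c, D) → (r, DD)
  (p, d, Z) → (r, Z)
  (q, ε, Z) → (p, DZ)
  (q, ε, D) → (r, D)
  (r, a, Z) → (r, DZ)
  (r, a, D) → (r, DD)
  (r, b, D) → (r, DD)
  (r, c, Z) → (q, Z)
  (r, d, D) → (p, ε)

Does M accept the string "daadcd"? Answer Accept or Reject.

Accept

(p, daadcd, Z)
  read d, top Z: go to r, push Z → (r, aadcd, Z)
  read a, top Z: go to r, push DZ → (r, adcd, DZ)
  read a, top D: go to r, push DD → (r, dcd, DDZ)
  read d, top D: go to p, push ε → (p, cd, DZ)
  read c, top D: go to r, push DD → (r, d, DDZ)
  read d, top D: go to p, push ε → (p, ε, DZ)
All input consumed; state p ∈ F.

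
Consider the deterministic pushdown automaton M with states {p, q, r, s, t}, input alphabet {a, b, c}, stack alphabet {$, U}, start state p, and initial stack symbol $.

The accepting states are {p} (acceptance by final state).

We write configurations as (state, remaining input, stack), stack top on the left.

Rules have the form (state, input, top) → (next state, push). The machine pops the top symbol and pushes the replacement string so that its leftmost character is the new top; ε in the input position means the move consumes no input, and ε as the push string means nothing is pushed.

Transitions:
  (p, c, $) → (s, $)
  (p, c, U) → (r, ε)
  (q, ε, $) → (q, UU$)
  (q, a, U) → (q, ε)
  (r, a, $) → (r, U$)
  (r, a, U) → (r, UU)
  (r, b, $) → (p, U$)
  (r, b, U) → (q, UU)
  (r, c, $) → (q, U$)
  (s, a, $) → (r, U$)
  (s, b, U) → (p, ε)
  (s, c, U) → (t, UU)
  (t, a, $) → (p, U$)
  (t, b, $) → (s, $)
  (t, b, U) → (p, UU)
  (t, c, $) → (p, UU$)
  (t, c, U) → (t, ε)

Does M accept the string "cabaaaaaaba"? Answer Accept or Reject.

(p, cabaaaaaaba, $) ⊢ (s, abaaaaaaba, $) ⊢ (r, baaaaaaba, U$) ⊢ (q, aaaaaaba, UU$) ⊢ (q, aaaaaba, U$) ⊢ (q, aaaaba, $) ⊢ (q, aaaaba, UU$) ⊢ (q, aaaba, U$) ⊢ (q, aaba, $) ⊢ (q, aaba, UU$) ⊢ (q, aba, U$) ⊢ (q, ba, $) ⊢ (q, ba, UU$)
No transition applies at (q, ba, UU$); input not fully consumed.

Reject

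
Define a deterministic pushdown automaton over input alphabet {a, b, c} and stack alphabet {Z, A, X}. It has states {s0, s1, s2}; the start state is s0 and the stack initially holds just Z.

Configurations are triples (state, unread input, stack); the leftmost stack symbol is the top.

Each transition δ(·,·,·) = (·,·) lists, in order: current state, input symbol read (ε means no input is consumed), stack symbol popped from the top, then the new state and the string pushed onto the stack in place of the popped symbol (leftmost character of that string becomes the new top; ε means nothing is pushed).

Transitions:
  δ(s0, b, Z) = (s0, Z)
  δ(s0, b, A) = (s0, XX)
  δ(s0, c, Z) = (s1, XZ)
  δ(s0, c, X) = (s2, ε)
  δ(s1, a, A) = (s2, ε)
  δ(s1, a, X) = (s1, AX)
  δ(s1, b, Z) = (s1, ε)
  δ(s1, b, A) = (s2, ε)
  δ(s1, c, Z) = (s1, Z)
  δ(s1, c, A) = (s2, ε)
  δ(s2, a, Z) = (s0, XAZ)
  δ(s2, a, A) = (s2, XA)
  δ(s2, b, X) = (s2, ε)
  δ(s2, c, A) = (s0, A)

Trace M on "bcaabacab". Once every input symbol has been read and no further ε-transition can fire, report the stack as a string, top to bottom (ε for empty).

(s0, bcaabacab, Z)
  read b, top Z: go to s0, push Z → (s0, caabacab, Z)
  read c, top Z: go to s1, push XZ → (s1, aabacab, XZ)
  read a, top X: go to s1, push AX → (s1, abacab, AXZ)
  read a, top A: go to s2, push ε → (s2, bacab, XZ)
  read b, top X: go to s2, push ε → (s2, acab, Z)
  read a, top Z: go to s0, push XAZ → (s0, cab, XAZ)
  read c, top X: go to s2, push ε → (s2, ab, AZ)
  read a, top A: go to s2, push XA → (s2, b, XAZ)
  read b, top X: go to s2, push ε → (s2, ε, AZ)
All input consumed in state s2 with stack AZ.

AZ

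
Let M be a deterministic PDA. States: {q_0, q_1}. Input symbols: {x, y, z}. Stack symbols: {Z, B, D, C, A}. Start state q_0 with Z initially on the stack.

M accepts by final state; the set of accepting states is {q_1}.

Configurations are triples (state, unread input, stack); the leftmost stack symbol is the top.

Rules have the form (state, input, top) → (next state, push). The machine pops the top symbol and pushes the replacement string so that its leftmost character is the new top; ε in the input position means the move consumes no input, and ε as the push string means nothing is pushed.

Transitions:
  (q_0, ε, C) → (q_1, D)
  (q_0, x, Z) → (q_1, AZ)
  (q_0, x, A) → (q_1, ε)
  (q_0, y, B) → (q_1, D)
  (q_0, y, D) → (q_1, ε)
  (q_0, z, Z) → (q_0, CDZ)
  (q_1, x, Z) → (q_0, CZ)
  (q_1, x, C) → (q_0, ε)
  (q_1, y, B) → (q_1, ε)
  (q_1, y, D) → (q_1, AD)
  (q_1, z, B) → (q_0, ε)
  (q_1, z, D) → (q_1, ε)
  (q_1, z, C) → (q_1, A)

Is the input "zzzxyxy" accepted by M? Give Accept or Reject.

(q_0, zzzxyxy, Z)
  read z, top Z: go to q_0, push CDZ → (q_0, zzxyxy, CDZ)
  ε-move, top C: go to q_1, push D → (q_1, zzxyxy, DDZ)
  read z, top D: go to q_1, push ε → (q_1, zxyxy, DZ)
  read z, top D: go to q_1, push ε → (q_1, xyxy, Z)
  read x, top Z: go to q_0, push CZ → (q_0, yxy, CZ)
  ε-move, top C: go to q_1, push D → (q_1, yxy, DZ)
  read y, top D: go to q_1, push AD → (q_1, xy, ADZ)
No transition applies at (q_1, xy, ADZ); input not fully consumed.

Reject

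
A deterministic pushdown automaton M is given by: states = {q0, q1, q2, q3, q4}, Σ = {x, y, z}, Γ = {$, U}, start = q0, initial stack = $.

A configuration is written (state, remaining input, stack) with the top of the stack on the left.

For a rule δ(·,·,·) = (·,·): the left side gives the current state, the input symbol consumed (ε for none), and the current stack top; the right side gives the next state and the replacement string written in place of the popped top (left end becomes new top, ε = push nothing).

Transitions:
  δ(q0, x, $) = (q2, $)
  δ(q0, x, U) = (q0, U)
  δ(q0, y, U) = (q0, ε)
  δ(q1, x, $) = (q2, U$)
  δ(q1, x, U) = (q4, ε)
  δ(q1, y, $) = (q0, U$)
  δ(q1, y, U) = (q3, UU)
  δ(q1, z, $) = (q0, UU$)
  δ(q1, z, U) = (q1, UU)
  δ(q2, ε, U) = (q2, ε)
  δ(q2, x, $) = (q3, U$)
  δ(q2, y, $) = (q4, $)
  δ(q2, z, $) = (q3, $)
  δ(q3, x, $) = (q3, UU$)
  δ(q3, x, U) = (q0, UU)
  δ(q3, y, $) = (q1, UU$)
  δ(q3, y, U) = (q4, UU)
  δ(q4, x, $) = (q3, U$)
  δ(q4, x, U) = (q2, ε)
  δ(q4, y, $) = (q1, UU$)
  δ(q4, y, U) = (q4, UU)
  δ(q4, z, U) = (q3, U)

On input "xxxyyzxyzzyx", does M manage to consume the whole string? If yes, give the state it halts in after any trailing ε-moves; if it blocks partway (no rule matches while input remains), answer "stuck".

(q0, xxxyyzxyzzyx, $) ⊢ (q2, xxyyzxyzzyx, $) ⊢ (q3, xyyzxyzzyx, U$) ⊢ (q0, yyzxyzzyx, UU$) ⊢ (q0, yzxyzzyx, U$) ⊢ (q0, zxyzzyx, $)
No transition for (q0, z, top $); M blocks with input zxyzzyx remaining.

stuck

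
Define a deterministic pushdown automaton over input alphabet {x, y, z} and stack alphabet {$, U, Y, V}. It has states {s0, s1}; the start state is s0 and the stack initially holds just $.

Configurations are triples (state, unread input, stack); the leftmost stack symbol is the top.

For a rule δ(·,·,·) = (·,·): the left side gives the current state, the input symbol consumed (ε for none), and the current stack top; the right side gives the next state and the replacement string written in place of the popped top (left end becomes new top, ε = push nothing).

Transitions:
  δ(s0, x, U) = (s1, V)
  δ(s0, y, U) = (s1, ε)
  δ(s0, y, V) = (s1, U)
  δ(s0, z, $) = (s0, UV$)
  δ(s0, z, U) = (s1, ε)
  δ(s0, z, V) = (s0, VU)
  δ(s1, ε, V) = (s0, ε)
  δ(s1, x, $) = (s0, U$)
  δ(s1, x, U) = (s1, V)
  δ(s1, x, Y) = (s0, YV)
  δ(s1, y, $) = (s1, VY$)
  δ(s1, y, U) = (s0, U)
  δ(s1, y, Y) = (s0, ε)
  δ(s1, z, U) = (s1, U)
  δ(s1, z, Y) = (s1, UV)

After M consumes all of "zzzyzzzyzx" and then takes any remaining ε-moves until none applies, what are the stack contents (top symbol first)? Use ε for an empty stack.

V$

(s0, zzzyzzzyzx, $) ⊢ (s0, zzyzzzyzx, UV$) ⊢ (s1, zyzzzyzx, V$) ⊢ (s0, zyzzzyzx, $) ⊢ (s0, yzzzyzx, UV$) ⊢ (s1, zzzyzx, V$) ⊢ (s0, zzzyzx, $) ⊢ (s0, zzyzx, UV$) ⊢ (s1, zyzx, V$) ⊢ (s0, zyzx, $) ⊢ (s0, yzx, UV$) ⊢ (s1, zx, V$) ⊢ (s0, zx, $) ⊢ (s0, x, UV$) ⊢ (s1, ε, VV$) ⊢ (s0, ε, V$)
All input consumed in state s0 with stack V$.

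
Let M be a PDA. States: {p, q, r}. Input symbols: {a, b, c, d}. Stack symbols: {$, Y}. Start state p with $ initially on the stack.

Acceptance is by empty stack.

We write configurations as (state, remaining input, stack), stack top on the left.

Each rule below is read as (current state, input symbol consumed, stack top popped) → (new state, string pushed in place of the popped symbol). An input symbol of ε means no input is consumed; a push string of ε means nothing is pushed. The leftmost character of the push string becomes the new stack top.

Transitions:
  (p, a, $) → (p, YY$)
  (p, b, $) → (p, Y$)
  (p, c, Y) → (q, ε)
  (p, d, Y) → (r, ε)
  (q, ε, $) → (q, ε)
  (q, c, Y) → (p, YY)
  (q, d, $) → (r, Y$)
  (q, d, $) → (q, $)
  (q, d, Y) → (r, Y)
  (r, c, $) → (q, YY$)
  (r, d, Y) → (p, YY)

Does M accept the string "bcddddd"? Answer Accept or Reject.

Accept

One accepting computation: (p, bcddddd, $) ⊢ (p, cddddd, Y$) ⊢ (q, ddddd, $) ⊢ (q, dddd, $) ⊢ (q, ddd, $) ⊢ (q, dd, $) ⊢ (q, d, $) ⊢ (q, ε, $) ⊢ (q, ε, ε)
All input consumed and the stack is empty.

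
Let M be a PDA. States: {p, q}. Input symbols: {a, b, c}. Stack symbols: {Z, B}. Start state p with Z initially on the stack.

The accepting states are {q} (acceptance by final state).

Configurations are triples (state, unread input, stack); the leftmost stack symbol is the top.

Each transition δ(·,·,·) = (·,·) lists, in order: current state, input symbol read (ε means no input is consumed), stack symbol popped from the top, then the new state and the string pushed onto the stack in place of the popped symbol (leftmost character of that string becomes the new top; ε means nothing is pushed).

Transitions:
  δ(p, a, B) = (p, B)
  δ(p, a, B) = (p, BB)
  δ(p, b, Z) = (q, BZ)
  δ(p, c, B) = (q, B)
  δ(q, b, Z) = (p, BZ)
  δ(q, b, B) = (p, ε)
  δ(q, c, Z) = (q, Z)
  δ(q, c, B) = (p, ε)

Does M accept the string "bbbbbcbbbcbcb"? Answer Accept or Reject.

Accept

One accepting computation: (p, bbbbbcbbbcbcb, Z) ⊢ (q, bbbbcbbbcbcb, BZ) ⊢ (p, bbbcbbbcbcb, Z) ⊢ (q, bbcbbbcbcb, BZ) ⊢ (p, bcbbbcbcb, Z) ⊢ (q, cbbbcbcb, BZ) ⊢ (p, bbbcbcb, Z) ⊢ (q, bbcbcb, BZ) ⊢ (p, bcbcb, Z) ⊢ (q, cbcb, BZ) ⊢ (p, bcb, Z) ⊢ (q, cb, BZ) ⊢ (p, b, Z) ⊢ (q, ε, BZ)
All input consumed and state q ∈ F.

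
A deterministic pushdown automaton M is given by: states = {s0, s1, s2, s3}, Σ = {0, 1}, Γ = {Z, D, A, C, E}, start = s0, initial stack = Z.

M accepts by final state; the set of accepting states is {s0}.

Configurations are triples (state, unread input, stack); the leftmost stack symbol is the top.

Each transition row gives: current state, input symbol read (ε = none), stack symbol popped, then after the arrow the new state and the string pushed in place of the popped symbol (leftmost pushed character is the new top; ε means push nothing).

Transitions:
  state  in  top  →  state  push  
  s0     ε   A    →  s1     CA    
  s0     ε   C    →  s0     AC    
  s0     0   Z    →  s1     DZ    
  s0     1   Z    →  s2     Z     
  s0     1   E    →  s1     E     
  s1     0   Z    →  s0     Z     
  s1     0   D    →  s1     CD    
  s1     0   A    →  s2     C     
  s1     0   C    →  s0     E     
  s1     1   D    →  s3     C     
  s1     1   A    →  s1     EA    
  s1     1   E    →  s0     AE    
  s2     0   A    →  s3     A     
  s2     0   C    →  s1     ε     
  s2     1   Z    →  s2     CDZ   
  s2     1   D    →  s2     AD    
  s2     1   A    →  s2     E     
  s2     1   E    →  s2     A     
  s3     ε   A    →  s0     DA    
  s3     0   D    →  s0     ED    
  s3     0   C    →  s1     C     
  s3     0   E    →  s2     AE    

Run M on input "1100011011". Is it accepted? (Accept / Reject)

Accept

(s0, 1100011011, Z)
  read 1, top Z: go to s2, push Z → (s2, 100011011, Z)
  read 1, top Z: go to s2, push CDZ → (s2, 00011011, CDZ)
  read 0, top C: go to s1, push ε → (s1, 0011011, DZ)
  read 0, top D: go to s1, push CD → (s1, 011011, CDZ)
  read 0, top C: go to s0, push E → (s0, 11011, EDZ)
  read 1, top E: go to s1, push E → (s1, 1011, EDZ)
  read 1, top E: go to s0, push AE → (s0, 011, AEDZ)
  ε-move, top A: go to s1, push CA → (s1, 011, CAEDZ)
  read 0, top C: go to s0, push E → (s0, 11, EAEDZ)
  read 1, top E: go to s1, push E → (s1, 1, EAEDZ)
  read 1, top E: go to s0, push AE → (s0, ε, AEAEDZ)
All input consumed; state s0 ∈ F.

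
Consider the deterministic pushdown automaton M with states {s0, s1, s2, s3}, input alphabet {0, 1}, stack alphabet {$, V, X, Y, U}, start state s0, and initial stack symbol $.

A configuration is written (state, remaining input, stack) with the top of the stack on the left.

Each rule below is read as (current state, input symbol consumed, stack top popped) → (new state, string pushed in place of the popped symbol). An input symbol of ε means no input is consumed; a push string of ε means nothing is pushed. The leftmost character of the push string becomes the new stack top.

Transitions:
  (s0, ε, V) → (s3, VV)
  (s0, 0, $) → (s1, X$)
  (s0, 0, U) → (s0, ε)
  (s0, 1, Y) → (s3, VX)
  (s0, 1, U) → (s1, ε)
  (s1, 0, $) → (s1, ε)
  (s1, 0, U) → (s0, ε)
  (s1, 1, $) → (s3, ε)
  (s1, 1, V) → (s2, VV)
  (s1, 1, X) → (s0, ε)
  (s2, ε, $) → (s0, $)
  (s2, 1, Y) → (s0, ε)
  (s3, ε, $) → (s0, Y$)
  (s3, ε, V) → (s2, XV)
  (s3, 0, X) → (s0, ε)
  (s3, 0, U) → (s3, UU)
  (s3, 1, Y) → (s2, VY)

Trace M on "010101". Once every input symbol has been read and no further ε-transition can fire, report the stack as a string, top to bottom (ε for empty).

(s0, 010101, $) ⊢ (s1, 10101, X$) ⊢ (s0, 0101, $) ⊢ (s1, 101, X$) ⊢ (s0, 01, $) ⊢ (s1, 1, X$) ⊢ (s0, ε, $)
All input consumed in state s0 with stack $.

$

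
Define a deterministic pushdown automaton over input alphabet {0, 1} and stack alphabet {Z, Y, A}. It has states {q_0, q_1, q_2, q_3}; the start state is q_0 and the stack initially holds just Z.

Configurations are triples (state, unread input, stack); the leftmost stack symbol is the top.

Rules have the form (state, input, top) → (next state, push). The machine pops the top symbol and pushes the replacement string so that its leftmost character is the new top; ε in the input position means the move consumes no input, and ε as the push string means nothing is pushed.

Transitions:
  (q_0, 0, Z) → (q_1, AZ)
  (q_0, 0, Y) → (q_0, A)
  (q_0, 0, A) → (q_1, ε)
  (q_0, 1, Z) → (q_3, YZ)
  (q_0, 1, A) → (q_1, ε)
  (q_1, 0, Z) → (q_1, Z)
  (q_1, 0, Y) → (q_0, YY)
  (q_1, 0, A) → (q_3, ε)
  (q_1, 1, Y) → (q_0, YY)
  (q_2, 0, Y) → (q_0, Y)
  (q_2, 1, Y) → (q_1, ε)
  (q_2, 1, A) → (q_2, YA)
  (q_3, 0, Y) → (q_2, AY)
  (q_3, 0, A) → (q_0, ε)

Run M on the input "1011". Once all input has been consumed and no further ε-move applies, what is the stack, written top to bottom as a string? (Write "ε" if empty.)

(q_0, 1011, Z)
  read 1, top Z: go to q_3, push YZ → (q_3, 011, YZ)
  read 0, top Y: go to q_2, push AY → (q_2, 11, AYZ)
  read 1, top A: go to q_2, push YA → (q_2, 1, YAYZ)
  read 1, top Y: go to q_1, push ε → (q_1, ε, AYZ)
All input consumed in state q_1 with stack AYZ.

AYZ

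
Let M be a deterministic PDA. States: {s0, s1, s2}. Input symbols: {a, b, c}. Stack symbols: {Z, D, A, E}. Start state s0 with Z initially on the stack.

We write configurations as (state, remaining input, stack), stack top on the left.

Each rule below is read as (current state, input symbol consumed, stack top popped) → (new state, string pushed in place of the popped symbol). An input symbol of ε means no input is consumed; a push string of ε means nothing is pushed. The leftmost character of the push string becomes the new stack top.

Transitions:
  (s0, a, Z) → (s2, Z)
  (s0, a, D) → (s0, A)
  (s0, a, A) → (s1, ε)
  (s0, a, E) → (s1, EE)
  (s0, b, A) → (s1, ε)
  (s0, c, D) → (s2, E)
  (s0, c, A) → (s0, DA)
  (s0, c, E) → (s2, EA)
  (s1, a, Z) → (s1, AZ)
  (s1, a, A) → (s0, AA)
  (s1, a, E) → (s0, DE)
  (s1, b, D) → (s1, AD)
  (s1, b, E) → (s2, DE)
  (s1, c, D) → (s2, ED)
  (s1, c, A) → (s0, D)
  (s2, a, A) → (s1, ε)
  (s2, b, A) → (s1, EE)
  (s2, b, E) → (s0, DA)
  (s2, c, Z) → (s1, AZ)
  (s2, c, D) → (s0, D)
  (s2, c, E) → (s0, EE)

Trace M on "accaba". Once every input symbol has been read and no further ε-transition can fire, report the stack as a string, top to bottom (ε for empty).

AZ

(s0, accaba, Z)
  read a, top Z: go to s2, push Z → (s2, ccaba, Z)
  read c, top Z: go to s1, push AZ → (s1, caba, AZ)
  read c, top A: go to s0, push D → (s0, aba, DZ)
  read a, top D: go to s0, push A → (s0, ba, AZ)
  read b, top A: go to s1, push ε → (s1, a, Z)
  read a, top Z: go to s1, push AZ → (s1, ε, AZ)
All input consumed in state s1 with stack AZ.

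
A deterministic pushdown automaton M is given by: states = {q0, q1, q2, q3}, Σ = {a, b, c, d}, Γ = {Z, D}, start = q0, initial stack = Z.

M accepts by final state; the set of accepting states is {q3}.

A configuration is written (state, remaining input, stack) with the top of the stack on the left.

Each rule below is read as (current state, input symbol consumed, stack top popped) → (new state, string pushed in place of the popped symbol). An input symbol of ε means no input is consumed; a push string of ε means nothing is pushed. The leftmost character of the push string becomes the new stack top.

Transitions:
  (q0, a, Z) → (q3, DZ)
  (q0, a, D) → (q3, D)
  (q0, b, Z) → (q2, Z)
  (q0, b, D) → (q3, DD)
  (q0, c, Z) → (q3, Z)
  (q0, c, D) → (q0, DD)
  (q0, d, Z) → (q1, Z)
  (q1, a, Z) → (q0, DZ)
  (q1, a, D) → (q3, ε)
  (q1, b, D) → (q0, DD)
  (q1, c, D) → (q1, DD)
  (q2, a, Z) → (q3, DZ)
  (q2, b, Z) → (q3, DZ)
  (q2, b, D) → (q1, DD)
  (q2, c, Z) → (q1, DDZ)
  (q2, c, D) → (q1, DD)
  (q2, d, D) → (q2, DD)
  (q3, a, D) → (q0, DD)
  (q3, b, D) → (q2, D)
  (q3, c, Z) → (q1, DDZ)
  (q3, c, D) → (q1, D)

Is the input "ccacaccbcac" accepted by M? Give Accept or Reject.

Reject

(q0, ccacaccbcac, Z)
  read c, top Z: go to q3, push Z → (q3, cacaccbcac, Z)
  read c, top Z: go to q1, push DDZ → (q1, acaccbcac, DDZ)
  read a, top D: go to q3, push ε → (q3, caccbcac, DZ)
  read c, top D: go to q1, push D → (q1, accbcac, DZ)
  read a, top D: go to q3, push ε → (q3, ccbcac, Z)
  read c, top Z: go to q1, push DDZ → (q1, cbcac, DDZ)
  read c, top D: go to q1, push DD → (q1, bcac, DDDZ)
  read b, top D: go to q0, push DD → (q0, cac, DDDDZ)
  read c, top D: go to q0, push DD → (q0, ac, DDDDDZ)
  read a, top D: go to q3, push D → (q3, c, DDDDDZ)
  read c, top D: go to q1, push D → (q1, ε, DDDDDZ)
All input consumed; state q1 ∉ F and no further ε-move applies.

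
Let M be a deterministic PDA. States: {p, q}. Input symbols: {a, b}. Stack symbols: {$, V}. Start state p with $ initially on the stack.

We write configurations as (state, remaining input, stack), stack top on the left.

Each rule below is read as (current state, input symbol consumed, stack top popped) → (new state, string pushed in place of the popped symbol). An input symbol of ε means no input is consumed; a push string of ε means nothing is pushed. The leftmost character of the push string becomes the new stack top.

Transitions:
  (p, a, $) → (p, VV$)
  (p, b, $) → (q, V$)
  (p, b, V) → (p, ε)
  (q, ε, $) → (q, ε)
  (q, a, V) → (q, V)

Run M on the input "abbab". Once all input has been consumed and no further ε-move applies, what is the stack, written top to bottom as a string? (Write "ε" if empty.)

V$

(p, abbab, $) ⊢ (p, bbab, VV$) ⊢ (p, bab, V$) ⊢ (p, ab, $) ⊢ (p, b, VV$) ⊢ (p, ε, V$)
All input consumed in state p with stack V$.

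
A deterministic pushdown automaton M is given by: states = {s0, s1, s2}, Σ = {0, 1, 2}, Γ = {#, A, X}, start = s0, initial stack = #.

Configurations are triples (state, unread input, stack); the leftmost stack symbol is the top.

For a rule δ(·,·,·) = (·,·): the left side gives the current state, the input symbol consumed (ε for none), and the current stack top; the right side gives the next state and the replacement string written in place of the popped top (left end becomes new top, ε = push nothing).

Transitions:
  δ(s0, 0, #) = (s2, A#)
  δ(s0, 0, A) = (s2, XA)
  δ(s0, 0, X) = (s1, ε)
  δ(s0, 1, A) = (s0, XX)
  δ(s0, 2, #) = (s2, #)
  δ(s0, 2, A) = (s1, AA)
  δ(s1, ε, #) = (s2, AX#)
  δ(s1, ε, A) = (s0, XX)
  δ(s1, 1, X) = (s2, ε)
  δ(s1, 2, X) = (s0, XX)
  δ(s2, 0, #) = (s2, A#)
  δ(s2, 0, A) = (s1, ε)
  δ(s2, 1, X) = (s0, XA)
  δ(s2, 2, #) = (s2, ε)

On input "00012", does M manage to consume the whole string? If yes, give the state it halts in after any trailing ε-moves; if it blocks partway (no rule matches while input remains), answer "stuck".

s2

(s0, 00012, #)
  read 0, top #: go to s2, push A# → (s2, 0012, A#)
  read 0, top A: go to s1, push ε → (s1, 012, #)
  ε-move, top #: go to s2, push AX# → (s2, 012, AX#)
  read 0, top A: go to s1, push ε → (s1, 12, X#)
  read 1, top X: go to s2, push ε → (s2, 2, #)
  read 2, top #: go to s2, push ε → (s2, ε, ε)
All input consumed; M is in state s2.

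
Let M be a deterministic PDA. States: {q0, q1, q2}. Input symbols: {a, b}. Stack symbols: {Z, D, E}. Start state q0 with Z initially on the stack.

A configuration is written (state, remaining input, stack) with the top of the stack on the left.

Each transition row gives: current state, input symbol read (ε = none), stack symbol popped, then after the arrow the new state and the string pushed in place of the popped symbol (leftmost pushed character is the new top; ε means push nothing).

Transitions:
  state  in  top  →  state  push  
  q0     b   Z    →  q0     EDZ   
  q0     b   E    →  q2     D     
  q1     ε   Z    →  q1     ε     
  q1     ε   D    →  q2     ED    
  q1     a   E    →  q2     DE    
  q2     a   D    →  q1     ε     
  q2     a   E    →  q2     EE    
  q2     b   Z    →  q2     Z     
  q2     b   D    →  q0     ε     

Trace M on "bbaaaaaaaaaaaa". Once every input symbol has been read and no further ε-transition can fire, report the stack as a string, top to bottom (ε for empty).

EEEEEEEEEEEEDZ

(q0, bbaaaaaaaaaaaa, Z) ⊢ (q0, baaaaaaaaaaaa, EDZ) ⊢ (q2, aaaaaaaaaaaa, DDZ) ⊢ (q1, aaaaaaaaaaa, DZ) ⊢ (q2, aaaaaaaaaaa, EDZ) ⊢ (q2, aaaaaaaaaa, EEDZ) ⊢ (q2, aaaaaaaaa, EEEDZ) ⊢ (q2, aaaaaaaa, EEEEDZ) ⊢ (q2, aaaaaaa, EEEEEDZ) ⊢ (q2, aaaaaa, EEEEEEDZ) ⊢ (q2, aaaaa, EEEEEEEDZ) ⊢ (q2, aaaa, EEEEEEEEDZ) ⊢ (q2, aaa, EEEEEEEEEDZ) ⊢ (q2, aa, EEEEEEEEEEDZ) ⊢ (q2, a, EEEEEEEEEEEDZ) ⊢ (q2, ε, EEEEEEEEEEEEDZ)
All input consumed in state q2 with stack EEEEEEEEEEEEDZ.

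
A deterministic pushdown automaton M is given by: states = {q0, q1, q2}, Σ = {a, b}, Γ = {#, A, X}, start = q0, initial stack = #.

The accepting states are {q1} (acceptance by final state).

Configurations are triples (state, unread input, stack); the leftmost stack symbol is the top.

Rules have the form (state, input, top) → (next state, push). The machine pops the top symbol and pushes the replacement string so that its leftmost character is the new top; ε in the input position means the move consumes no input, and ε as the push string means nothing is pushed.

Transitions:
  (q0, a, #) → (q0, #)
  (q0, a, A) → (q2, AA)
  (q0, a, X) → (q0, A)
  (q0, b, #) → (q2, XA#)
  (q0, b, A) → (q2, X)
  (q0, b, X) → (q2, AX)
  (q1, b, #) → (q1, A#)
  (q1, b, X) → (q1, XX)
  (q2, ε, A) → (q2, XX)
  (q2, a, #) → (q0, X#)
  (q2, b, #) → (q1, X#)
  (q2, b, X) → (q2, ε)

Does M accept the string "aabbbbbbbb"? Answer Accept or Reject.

(q0, aabbbbbbbb, #)
  read a, top #: go to q0, push # → (q0, abbbbbbbb, #)
  read a, top #: go to q0, push # → (q0, bbbbbbbb, #)
  read b, top #: go to q2, push XA# → (q2, bbbbbbb, XA#)
  read b, top X: go to q2, push ε → (q2, bbbbbb, A#)
  ε-move, top A: go to q2, push XX → (q2, bbbbbb, XX#)
  read b, top X: go to q2, push ε → (q2, bbbbb, X#)
  read b, top X: go to q2, push ε → (q2, bbbb, #)
  read b, top #: go to q1, push X# → (q1, bbb, X#)
  read b, top X: go to q1, push XX → (q1, bb, XX#)
  read b, top X: go to q1, push XX → (q1, b, XXX#)
  read b, top X: go to q1, push XX → (q1, ε, XXXX#)
All input consumed; state q1 ∈ F.

Accept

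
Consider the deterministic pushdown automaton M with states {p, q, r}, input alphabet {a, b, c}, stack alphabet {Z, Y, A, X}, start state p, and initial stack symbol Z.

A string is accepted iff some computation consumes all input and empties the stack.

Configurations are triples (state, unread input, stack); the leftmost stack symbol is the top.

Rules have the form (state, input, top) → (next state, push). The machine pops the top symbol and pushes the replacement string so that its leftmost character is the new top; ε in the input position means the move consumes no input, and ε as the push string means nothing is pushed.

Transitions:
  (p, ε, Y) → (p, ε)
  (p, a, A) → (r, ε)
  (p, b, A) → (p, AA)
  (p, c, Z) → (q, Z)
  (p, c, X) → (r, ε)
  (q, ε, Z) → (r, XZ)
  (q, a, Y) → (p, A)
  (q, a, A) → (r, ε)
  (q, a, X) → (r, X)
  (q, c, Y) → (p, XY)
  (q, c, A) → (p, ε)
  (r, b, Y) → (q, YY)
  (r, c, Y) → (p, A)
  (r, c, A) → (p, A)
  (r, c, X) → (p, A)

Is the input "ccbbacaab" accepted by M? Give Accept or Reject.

Reject

(p, ccbbacaab, Z)
  read c, top Z: go to q, push Z → (q, cbbacaab, Z)
  ε-move, top Z: go to r, push XZ → (r, cbbacaab, XZ)
  read c, top X: go to p, push A → (p, bbacaab, AZ)
  read b, top A: go to p, push AA → (p, bacaab, AAZ)
  read b, top A: go to p, push AA → (p, acaab, AAAZ)
  read a, top A: go to r, push ε → (r, caab, AAZ)
  read c, top A: go to p, push A → (p, aab, AAZ)
  read a, top A: go to r, push ε → (r, ab, AZ)
No transition applies at (r, ab, AZ); input not fully consumed.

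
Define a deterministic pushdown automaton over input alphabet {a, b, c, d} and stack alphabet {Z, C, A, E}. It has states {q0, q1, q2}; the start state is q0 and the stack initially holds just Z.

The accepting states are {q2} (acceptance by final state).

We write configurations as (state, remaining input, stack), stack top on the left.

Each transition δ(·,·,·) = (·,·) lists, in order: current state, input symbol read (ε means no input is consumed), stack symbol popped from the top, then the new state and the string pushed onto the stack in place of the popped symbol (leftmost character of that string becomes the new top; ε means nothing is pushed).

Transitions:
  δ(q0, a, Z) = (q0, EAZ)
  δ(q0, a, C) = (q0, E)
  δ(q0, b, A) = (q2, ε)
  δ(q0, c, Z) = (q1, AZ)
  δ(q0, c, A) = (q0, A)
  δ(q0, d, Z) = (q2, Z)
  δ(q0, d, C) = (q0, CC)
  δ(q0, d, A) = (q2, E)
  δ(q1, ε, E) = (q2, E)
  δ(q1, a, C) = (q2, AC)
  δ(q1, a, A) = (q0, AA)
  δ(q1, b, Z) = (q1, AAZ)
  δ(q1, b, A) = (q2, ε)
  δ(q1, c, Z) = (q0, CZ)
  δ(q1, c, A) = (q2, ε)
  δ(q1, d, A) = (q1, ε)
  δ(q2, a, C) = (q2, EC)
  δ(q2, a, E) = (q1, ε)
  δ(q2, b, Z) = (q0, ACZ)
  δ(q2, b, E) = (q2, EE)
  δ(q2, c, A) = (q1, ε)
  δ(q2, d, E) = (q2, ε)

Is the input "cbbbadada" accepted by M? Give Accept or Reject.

(q0, cbbbadada, Z)
  read c, top Z: go to q1, push AZ → (q1, bbbadada, AZ)
  read b, top A: go to q2, push ε → (q2, bbadada, Z)
  read b, top Z: go to q0, push ACZ → (q0, badada, ACZ)
  read b, top A: go to q2, push ε → (q2, adada, CZ)
  read a, top C: go to q2, push EC → (q2, dada, ECZ)
  read d, top E: go to q2, push ε → (q2, ada, CZ)
  read a, top C: go to q2, push EC → (q2, da, ECZ)
  read d, top E: go to q2, push ε → (q2, a, CZ)
  read a, top C: go to q2, push EC → (q2, ε, ECZ)
All input consumed; state q2 ∈ F.

Accept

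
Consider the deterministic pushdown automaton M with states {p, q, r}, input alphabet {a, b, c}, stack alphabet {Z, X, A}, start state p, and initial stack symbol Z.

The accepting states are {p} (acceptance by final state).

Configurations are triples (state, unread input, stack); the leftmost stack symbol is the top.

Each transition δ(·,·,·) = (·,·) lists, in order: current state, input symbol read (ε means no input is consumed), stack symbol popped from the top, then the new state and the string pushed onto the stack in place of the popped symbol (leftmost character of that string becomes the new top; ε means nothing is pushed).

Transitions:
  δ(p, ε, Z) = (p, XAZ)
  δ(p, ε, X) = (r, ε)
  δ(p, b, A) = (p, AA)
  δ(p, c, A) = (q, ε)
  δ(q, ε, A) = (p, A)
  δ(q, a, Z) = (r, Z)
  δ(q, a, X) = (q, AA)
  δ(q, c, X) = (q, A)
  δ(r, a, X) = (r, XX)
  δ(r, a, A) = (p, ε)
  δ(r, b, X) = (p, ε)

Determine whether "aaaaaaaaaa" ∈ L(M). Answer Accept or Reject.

Accept

(p, aaaaaaaaaa, Z)
  ε-move, top Z: go to p, push XAZ → (p, aaaaaaaaaa, XAZ)
  ε-move, top X: go to r, push ε → (r, aaaaaaaaaa, AZ)
  read a, top A: go to p, push ε → (p, aaaaaaaaa, Z)
  ε-move, top Z: go to p, push XAZ → (p, aaaaaaaaa, XAZ)
  ε-move, top X: go to r, push ε → (r, aaaaaaaaa, AZ)
  read a, top A: go to p, push ε → (p, aaaaaaaa, Z)
  ε-move, top Z: go to p, push XAZ → (p, aaaaaaaa, XAZ)
  ε-move, top X: go to r, push ε → (r, aaaaaaaa, AZ)
  read a, top A: go to p, push ε → (p, aaaaaaa, Z)
  ε-move, top Z: go to p, push XAZ → (p, aaaaaaa, XAZ)
  ε-move, top X: go to r, push ε → (r, aaaaaaa, AZ)
  read a, top A: go to p, push ε → (p, aaaaaa, Z)
  ε-move, top Z: go to p, push XAZ → (p, aaaaaa, XAZ)
  ε-move, top X: go to r, push ε → (r, aaaaaa, AZ)
  read a, top A: go to p, push ε → (p, aaaaa, Z)
  ε-move, top Z: go to p, push XAZ → (p, aaaaa, XAZ)
  ε-move, top X: go to r, push ε → (r, aaaaa, AZ)
  read a, top A: go to p, push ε → (p, aaaa, Z)
  ε-move, top Z: go to p, push XAZ → (p, aaaa, XAZ)
  ε-move, top X: go to r, push ε → (r, aaaa, AZ)
  read a, top A: go to p, push ε → (p, aaa, Z)
  ε-move, top Z: go to p, push XAZ → (p, aaa, XAZ)
  ε-move, top X: go to r, push ε → (r, aaa, AZ)
  read a, top A: go to p, push ε → (p, aa, Z)
  ε-move, top Z: go to p, push XAZ → (p, aa, XAZ)
  ε-move, top X: go to r, push ε → (r, aa, AZ)
  read a, top A: go to p, push ε → (p, a, Z)
  ε-move, top Z: go to p, push XAZ → (p, a, XAZ)
  ε-move, top X: go to r, push ε → (r, a, AZ)
  read a, top A: go to p, push ε → (p, ε, Z)
All input consumed; state p ∈ F.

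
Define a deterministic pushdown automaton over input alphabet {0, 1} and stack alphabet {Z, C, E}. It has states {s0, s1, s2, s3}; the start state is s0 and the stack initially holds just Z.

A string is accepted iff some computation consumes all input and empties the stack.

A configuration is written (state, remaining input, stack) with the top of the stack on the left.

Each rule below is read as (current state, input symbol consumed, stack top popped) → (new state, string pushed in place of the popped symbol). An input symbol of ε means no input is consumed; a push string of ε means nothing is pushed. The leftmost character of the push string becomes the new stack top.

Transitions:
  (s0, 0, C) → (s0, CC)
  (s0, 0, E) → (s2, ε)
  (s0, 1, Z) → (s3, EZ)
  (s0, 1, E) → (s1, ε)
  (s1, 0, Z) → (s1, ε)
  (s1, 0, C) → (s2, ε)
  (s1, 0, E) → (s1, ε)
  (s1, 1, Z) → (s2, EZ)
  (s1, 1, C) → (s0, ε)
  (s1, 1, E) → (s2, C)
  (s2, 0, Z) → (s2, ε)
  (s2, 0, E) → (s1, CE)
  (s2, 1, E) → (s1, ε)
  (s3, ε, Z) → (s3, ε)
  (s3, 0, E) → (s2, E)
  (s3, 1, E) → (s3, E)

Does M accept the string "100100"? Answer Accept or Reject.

(s0, 100100, Z)
  read 1, top Z: go to s3, push EZ → (s3, 00100, EZ)
  read 0, top E: go to s2, push E → (s2, 0100, EZ)
  read 0, top E: go to s1, push CE → (s1, 100, CEZ)
  read 1, top C: go to s0, push ε → (s0, 00, EZ)
  read 0, top E: go to s2, push ε → (s2, 0, Z)
  read 0, top Z: go to s2, push ε → (s2, ε, ε)
All input consumed and the stack is empty.

Accept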